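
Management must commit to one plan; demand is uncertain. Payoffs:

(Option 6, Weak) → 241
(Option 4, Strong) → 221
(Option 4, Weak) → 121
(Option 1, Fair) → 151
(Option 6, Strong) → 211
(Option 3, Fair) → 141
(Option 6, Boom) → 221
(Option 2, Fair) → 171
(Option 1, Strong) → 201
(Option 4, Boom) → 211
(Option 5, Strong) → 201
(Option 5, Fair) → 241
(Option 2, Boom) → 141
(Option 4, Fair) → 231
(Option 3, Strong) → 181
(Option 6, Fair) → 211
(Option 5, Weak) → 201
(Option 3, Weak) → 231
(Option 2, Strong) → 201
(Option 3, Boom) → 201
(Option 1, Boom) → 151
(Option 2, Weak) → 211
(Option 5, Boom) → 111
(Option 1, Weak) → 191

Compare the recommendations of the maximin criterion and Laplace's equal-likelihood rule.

Row minima: Option 1=151, Option 2=141, Option 3=141, Option 4=121, Option 5=111, Option 6=211
Best worst-case = 211 → Option 6.
Row averages: Option 1=173.5, Option 2=181, Option 3=188.5, Option 4=196, Option 5=188.5, Option 6=221
Highest average = 221 → Option 6.

maximin → Option 6; laplace → Option 6 (agree)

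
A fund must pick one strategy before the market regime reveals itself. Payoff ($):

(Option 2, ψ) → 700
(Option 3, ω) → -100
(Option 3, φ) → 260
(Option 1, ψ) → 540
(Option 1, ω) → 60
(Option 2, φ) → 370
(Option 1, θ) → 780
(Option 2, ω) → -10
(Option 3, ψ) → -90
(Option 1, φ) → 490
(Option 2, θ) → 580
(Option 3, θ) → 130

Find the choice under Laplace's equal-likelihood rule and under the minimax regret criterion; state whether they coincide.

Row averages: Option 1=467.5, Option 2=410, Option 3=50
Highest average = 467.5 → Option 1.
Column bests: θ=780, φ=490, ψ=700, ω=60.
Option 1 regrets: 0, 0, 160, 0 → max 160
Option 2 regrets: 200, 120, 0, 70 → max 200
Option 3 regrets: 650, 230, 790, 160 → max 790
Smallest max regret = 160 → Option 1.

laplace → Option 1; minimax regret → Option 1 (agree)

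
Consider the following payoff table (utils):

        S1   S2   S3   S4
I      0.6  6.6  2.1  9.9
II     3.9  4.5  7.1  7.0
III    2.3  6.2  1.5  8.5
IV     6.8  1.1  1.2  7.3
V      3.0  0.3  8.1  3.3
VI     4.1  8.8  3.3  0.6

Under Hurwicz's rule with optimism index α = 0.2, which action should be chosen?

I: 0.2·9.9 + 0.8·0.6 = 2.46
II: 0.2·7.1 + 0.8·3.9 = 4.54
III: 0.2·8.5 + 0.8·1.5 = 2.9
IV: 0.2·7.3 + 0.8·1.1 = 2.34
V: 0.2·8.1 + 0.8·0.3 = 1.86
VI: 0.2·8.8 + 0.8·0.6 = 2.24
Highest Hurwicz score = 4.54 → II.

II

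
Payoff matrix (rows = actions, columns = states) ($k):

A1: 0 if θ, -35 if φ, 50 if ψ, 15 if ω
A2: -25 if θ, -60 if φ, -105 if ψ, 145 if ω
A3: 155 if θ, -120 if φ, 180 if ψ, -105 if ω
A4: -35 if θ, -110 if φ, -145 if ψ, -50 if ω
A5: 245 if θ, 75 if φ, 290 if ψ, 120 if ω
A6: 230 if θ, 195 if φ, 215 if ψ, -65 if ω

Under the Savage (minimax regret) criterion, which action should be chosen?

A5

Column bests: θ=245, φ=195, ψ=290, ω=145.
A1 regrets: 245, 230, 240, 130 → max 245
A2 regrets: 270, 255, 395, 0 → max 395
A3 regrets: 90, 315, 110, 250 → max 315
A4 regrets: 280, 305, 435, 195 → max 435
A5 regrets: 0, 120, 0, 25 → max 120
A6 regrets: 15, 0, 75, 210 → max 210
Smallest max regret = 120 → A5.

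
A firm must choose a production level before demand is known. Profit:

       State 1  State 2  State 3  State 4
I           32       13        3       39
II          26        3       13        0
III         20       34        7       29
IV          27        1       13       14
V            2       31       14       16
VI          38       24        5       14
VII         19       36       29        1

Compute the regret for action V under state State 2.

5

Best payoff under State 2 is 36.
Regret = 36 − 31 = 5.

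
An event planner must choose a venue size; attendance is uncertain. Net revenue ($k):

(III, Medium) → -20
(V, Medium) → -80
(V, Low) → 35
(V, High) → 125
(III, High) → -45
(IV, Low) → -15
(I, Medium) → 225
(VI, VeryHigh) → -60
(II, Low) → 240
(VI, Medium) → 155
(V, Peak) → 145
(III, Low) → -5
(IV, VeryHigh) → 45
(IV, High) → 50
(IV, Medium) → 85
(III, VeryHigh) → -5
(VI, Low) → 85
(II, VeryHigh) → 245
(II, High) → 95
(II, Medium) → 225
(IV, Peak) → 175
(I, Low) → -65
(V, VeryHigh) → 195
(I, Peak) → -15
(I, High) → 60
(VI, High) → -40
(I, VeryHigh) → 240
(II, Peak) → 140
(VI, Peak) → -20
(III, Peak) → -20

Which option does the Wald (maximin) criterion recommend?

II

Row minima: I=-65, II=95, III=-45, IV=-15, V=-80, VI=-60
Best worst-case = 95 → II.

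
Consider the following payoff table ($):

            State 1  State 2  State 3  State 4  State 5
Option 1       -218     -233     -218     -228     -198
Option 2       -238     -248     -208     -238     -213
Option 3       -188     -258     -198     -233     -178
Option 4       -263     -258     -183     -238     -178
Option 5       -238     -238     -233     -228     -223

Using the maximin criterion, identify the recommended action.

Row minima: Option 1=-233, Option 2=-248, Option 3=-258, Option 4=-263, Option 5=-238
Best worst-case = -233 → Option 1.

Option 1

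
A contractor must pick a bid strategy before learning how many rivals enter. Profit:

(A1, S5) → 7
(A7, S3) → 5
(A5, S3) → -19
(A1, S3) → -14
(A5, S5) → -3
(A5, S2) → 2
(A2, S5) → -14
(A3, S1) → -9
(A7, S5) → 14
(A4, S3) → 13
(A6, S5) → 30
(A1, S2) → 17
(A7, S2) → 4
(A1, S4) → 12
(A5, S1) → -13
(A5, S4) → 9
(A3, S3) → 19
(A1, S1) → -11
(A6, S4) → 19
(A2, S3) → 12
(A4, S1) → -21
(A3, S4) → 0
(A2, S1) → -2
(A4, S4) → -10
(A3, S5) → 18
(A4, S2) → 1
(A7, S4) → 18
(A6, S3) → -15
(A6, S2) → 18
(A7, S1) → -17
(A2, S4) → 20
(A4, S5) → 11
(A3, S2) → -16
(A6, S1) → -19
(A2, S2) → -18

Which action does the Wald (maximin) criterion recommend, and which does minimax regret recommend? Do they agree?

Row minima: A1=-14, A2=-18, A3=-16, A4=-21, A5=-19, A6=-19, A7=-17
Best worst-case = -14 → A1.
Column bests: S1=-2, S2=18, S3=19, S4=20, S5=30.
A1 regrets: 9, 1, 33, 8, 23 → max 33
A2 regrets: 0, 36, 7, 0, 44 → max 44
A3 regrets: 7, 34, 0, 20, 12 → max 34
A4 regrets: 19, 17, 6, 30, 19 → max 30
A5 regrets: 11, 16, 38, 11, 33 → max 38
A6 regrets: 17, 0, 34, 1, 0 → max 34
A7 regrets: 15, 14, 14, 2, 16 → max 16
Smallest max regret = 16 → A7.

maximin → A1; minimax regret → A7 (disagree)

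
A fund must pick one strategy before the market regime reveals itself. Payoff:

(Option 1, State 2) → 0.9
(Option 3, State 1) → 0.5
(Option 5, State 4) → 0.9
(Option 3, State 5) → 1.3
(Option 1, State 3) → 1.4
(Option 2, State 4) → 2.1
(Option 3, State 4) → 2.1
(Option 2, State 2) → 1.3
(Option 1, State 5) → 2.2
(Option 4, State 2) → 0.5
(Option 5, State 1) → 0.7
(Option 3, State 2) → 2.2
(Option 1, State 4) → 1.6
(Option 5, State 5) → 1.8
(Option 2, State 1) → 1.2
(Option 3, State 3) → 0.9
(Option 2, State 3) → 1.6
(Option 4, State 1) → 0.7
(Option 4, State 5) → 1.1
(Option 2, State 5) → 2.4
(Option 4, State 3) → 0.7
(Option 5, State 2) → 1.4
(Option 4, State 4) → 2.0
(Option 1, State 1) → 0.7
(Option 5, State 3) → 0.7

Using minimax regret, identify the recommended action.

Column bests: State 1=1.2, State 2=2.2, State 3=1.6, State 4=2.1, State 5=2.4.
Option 1 regrets: 0.5, 1.3, 0.2, 0.5, 0.2 → max 1.3
Option 2 regrets: 0.0, 0.9, 0.0, 0.0, 0.0 → max 0.9
Option 3 regrets: 0.7, 0.0, 0.7, 0.0, 1.1 → max 1.1
Option 4 regrets: 0.5, 1.7, 0.9, 0.1, 1.3 → max 1.7
Option 5 regrets: 0.5, 0.8, 0.9, 1.2, 0.6 → max 1.2
Smallest max regret = 0.9 → Option 2.

Option 2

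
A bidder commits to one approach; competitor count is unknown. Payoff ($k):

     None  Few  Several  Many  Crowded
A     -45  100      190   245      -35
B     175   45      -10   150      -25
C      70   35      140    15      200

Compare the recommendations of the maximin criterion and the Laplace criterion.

Row minima: A=-45, B=-25, C=15
Best worst-case = 15 → C.
Row averages: A=91, B=67, C=92
Highest average = 92 → C.

maximin → C; laplace → C (agree)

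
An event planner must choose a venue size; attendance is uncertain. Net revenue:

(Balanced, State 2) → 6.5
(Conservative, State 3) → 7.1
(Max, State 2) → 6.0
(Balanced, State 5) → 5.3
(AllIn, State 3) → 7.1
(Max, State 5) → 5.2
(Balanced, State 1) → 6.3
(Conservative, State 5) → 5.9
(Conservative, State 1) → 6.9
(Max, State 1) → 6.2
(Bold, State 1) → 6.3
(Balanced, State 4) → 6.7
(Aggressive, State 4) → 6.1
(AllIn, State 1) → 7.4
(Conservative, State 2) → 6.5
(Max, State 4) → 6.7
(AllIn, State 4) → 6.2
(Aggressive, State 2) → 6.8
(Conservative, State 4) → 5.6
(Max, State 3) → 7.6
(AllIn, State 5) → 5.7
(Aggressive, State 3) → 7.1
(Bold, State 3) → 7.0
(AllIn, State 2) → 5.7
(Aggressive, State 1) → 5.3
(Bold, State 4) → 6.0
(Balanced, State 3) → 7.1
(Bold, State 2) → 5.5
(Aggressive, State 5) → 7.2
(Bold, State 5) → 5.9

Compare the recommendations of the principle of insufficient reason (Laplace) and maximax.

laplace → Aggressive; maximax → Max (disagree)

Row averages: Conservative=6.4, Balanced=6.38, Aggressive=6.5, Bold=6.14, AllIn=6.42, Max=6.34
Highest average = 6.5 → Aggressive.
Row maxima: Conservative=7.1, Balanced=7.1, Aggressive=7.2, Bold=7.0, AllIn=7.4, Max=7.6
Best best-case = 7.6 → Max.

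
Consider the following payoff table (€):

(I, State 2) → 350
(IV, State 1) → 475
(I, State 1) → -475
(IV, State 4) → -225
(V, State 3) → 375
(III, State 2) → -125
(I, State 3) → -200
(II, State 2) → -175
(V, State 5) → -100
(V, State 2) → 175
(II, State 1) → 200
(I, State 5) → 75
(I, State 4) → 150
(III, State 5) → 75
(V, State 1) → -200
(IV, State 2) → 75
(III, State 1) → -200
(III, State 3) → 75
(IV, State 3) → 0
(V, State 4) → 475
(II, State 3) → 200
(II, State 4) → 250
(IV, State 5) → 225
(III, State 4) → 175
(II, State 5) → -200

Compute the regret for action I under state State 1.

Best payoff under State 1 is 475.
Regret = 475 − (-475) = 950.

950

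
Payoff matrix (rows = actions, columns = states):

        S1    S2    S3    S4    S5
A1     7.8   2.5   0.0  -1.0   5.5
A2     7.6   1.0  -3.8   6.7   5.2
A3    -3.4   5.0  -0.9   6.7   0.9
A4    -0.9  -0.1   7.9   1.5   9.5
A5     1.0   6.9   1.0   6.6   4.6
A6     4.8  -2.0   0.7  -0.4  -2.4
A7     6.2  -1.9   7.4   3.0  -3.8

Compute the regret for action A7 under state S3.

Best payoff under S3 is 7.9.
Regret = 7.9 − 7.4 = 0.5.

0.5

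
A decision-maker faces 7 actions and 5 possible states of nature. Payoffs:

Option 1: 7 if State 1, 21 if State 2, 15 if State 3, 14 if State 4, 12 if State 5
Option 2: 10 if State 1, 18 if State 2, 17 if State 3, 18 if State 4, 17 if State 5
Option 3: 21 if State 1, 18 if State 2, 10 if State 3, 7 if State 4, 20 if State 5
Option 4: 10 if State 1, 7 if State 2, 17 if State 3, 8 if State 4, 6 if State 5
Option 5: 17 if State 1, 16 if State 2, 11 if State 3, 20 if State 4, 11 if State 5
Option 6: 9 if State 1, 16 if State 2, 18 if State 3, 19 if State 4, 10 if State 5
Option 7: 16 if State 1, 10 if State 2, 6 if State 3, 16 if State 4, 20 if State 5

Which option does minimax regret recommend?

Option 5

Column bests: State 1=21, State 2=21, State 3=18, State 4=20, State 5=20.
Option 1 regrets: 14, 0, 3, 6, 8 → max 14
Option 2 regrets: 11, 3, 1, 2, 3 → max 11
Option 3 regrets: 0, 3, 8, 13, 0 → max 13
Option 4 regrets: 11, 14, 1, 12, 14 → max 14
Option 5 regrets: 4, 5, 7, 0, 9 → max 9
Option 6 regrets: 12, 5, 0, 1, 10 → max 12
Option 7 regrets: 5, 11, 12, 4, 0 → max 12
Smallest max regret = 9 → Option 5.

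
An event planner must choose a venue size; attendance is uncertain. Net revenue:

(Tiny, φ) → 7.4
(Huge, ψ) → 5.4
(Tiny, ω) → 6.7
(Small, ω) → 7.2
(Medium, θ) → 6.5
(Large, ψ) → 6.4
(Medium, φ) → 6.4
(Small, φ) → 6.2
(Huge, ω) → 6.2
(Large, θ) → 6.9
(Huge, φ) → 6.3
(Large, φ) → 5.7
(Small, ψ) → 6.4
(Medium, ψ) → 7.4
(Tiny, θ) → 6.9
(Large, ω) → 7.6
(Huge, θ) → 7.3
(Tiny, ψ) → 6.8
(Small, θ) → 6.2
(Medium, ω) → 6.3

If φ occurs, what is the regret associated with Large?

Best payoff under φ is 7.4.
Regret = 7.4 − 5.7 = 1.7.

1.7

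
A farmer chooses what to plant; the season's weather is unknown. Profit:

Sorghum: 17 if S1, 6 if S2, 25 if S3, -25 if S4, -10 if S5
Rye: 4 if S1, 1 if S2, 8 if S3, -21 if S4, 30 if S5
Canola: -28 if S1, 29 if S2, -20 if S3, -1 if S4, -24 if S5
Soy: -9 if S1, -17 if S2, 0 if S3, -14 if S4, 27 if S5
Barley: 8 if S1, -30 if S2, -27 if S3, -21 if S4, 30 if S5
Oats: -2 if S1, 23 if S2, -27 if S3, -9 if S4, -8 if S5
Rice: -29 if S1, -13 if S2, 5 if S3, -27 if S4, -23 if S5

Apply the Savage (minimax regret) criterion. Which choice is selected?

Rye

Column bests: S1=17, S2=29, S3=25, S4=-1, S5=30.
Sorghum regrets: 0, 23, 0, 24, 40 → max 40
Rye regrets: 13, 28, 17, 20, 0 → max 28
Canola regrets: 45, 0, 45, 0, 54 → max 54
Soy regrets: 26, 46, 25, 13, 3 → max 46
Barley regrets: 9, 59, 52, 20, 0 → max 59
Oats regrets: 19, 6, 52, 8, 38 → max 52
Rice regrets: 46, 42, 20, 26, 53 → max 53
Smallest max regret = 28 → Rye.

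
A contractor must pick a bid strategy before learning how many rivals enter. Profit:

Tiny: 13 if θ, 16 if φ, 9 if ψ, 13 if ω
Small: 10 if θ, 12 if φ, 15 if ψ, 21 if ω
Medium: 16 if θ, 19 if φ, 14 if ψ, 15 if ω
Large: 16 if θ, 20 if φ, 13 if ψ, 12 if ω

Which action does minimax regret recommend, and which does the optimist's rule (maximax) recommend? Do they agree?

Column bests: θ=16, φ=20, ψ=15, ω=21.
Tiny regrets: 3, 4, 6, 8 → max 8
Small regrets: 6, 8, 0, 0 → max 8
Medium regrets: 0, 1, 1, 6 → max 6
Large regrets: 0, 0, 2, 9 → max 9
Smallest max regret = 6 → Medium.
Row maxima: Tiny=16, Small=21, Medium=19, Large=20
Best best-case = 21 → Small.

minimax regret → Medium; maximax → Small (disagree)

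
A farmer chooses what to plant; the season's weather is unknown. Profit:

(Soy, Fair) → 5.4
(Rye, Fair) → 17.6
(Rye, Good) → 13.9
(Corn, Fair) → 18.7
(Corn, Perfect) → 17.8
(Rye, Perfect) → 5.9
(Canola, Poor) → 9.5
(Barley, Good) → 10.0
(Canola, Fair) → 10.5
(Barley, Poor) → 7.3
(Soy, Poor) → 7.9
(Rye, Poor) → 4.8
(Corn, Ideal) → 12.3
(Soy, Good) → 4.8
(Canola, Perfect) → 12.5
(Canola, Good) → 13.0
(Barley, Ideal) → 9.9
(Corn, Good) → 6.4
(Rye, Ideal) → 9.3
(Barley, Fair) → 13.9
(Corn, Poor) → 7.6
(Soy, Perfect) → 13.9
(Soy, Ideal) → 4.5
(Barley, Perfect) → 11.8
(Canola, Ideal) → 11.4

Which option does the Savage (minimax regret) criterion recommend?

Barley

Column bests: Poor=9.5, Fair=18.7, Good=13.9, Ideal=12.3, Perfect=17.8.
Corn regrets: 1.9, 0.0, 7.5, 0.0, 0.0 → max 7.5
Canola regrets: 0.0, 8.2, 0.9, 0.9, 5.3 → max 8.2
Barley regrets: 2.2, 4.8, 3.9, 2.4, 6.0 → max 6.0
Soy regrets: 1.6, 13.3, 9.1, 7.8, 3.9 → max 13.3
Rye regrets: 4.7, 1.1, 0.0, 3.0, 11.9 → max 11.9
Smallest max regret = 6.0 → Barley.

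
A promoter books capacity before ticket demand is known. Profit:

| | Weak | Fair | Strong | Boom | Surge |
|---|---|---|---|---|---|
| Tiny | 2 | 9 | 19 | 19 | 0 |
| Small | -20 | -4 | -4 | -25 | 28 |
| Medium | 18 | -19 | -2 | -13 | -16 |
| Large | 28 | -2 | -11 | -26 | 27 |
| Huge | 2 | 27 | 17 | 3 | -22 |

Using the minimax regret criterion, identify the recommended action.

Tiny

Column bests: Weak=28, Fair=27, Strong=19, Boom=19, Surge=28.
Tiny regrets: 26, 18, 0, 0, 28 → max 28
Small regrets: 48, 31, 23, 44, 0 → max 48
Medium regrets: 10, 46, 21, 32, 44 → max 46
Large regrets: 0, 29, 30, 45, 1 → max 45
Huge regrets: 26, 0, 2, 16, 50 → max 50
Smallest max regret = 28 → Tiny.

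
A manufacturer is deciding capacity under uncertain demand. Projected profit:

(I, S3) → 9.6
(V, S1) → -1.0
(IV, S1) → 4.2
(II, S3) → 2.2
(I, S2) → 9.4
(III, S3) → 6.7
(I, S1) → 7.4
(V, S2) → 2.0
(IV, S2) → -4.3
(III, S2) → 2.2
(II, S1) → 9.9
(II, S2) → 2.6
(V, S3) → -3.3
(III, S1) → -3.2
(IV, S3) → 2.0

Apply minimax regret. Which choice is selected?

I

Column bests: S1=9.9, S2=9.4, S3=9.6.
I regrets: 2.5, 0.0, 0.0 → max 2.5
II regrets: 0.0, 6.8, 7.4 → max 7.4
III regrets: 13.1, 7.2, 2.9 → max 13.1
IV regrets: 5.7, 13.7, 7.6 → max 13.7
V regrets: 10.9, 7.4, 12.9 → max 12.9
Smallest max regret = 2.5 → I.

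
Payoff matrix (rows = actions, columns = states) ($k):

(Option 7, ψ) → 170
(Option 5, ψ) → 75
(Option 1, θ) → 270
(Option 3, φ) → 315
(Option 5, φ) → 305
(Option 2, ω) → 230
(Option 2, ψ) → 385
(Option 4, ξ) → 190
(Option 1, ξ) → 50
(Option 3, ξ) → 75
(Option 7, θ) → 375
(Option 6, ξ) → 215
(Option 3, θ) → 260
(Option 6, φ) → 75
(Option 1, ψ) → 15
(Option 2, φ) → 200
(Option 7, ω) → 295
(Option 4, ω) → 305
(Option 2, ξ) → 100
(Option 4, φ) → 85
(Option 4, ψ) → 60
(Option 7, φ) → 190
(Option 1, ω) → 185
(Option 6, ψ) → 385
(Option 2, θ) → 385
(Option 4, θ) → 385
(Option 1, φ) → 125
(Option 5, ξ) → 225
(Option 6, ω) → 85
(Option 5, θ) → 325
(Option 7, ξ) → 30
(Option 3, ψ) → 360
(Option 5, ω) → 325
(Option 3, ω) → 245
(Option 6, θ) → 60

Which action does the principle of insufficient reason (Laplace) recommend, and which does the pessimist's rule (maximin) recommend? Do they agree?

laplace → Option 2; maximin → Option 2 (agree)

Row averages: Option 1=129, Option 2=260, Option 3=251, Option 4=205, Option 5=251, Option 6=164, Option 7=212
Highest average = 260 → Option 2.
Row minima: Option 1=15, Option 2=100, Option 3=75, Option 4=60, Option 5=75, Option 6=60, Option 7=30
Best worst-case = 100 → Option 2.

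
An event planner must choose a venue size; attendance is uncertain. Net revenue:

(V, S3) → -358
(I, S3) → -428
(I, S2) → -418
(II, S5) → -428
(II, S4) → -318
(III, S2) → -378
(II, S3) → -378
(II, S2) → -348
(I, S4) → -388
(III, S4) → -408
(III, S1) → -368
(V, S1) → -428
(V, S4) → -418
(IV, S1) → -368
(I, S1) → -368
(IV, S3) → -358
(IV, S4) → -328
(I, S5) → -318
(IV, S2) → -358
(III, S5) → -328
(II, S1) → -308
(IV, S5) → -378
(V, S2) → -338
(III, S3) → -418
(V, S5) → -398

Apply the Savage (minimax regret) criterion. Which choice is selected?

IV

Column bests: S1=-308, S2=-338, S3=-358, S4=-318, S5=-318.
I regrets: 60, 80, 70, 70, 0 → max 80
II regrets: 0, 10, 20, 0, 110 → max 110
III regrets: 60, 40, 60, 90, 10 → max 90
IV regrets: 60, 20, 0, 10, 60 → max 60
V regrets: 120, 0, 0, 100, 80 → max 120
Smallest max regret = 60 → IV.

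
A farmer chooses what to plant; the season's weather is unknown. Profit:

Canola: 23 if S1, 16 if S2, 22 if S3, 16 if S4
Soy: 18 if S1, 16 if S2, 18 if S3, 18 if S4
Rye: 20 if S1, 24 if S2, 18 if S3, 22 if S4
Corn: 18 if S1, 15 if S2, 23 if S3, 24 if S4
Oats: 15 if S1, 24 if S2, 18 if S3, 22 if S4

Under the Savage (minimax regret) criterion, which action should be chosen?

Column bests: S1=23, S2=24, S3=23, S4=24.
Canola regrets: 0, 8, 1, 8 → max 8
Soy regrets: 5, 8, 5, 6 → max 8
Rye regrets: 3, 0, 5, 2 → max 5
Corn regrets: 5, 9, 0, 0 → max 9
Oats regrets: 8, 0, 5, 2 → max 8
Smallest max regret = 5 → Rye.

Rye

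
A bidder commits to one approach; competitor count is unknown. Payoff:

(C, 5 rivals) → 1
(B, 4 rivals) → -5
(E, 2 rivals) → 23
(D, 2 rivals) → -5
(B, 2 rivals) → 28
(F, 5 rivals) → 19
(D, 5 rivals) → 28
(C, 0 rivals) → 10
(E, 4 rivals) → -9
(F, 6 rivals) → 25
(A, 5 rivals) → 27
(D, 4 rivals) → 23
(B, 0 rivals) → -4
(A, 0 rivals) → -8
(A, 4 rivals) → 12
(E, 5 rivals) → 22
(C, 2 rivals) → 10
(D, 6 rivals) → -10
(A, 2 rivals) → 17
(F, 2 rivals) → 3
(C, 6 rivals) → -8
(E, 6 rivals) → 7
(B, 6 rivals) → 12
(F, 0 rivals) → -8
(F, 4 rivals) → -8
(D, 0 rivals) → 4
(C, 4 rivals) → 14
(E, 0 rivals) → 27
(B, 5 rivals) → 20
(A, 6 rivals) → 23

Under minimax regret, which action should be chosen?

B

Column bests: 0 rivals=27, 2 rivals=28, 4 rivals=23, 5 rivals=28, 6 rivals=25.
A regrets: 35, 11, 11, 1, 2 → max 35
B regrets: 31, 0, 28, 8, 13 → max 31
C regrets: 17, 18, 9, 27, 33 → max 33
D regrets: 23, 33, 0, 0, 35 → max 35
E regrets: 0, 5, 32, 6, 18 → max 32
F regrets: 35, 25, 31, 9, 0 → max 35
Smallest max regret = 31 → B.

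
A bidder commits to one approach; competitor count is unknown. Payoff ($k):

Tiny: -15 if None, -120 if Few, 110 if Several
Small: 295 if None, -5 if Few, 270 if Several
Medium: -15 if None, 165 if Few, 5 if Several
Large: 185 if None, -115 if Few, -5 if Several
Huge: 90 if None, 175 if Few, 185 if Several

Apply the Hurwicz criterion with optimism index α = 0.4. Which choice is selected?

Tiny: 0.4·110 + 0.6·(-120) = -28
Small: 0.4·295 + 0.6·(-5) = 115
Medium: 0.4·165 + 0.6·(-15) = 57
Large: 0.4·185 + 0.6·(-115) = 5
Huge: 0.4·185 + 0.6·90 = 128
Highest Hurwicz score = 128 → Huge.

Huge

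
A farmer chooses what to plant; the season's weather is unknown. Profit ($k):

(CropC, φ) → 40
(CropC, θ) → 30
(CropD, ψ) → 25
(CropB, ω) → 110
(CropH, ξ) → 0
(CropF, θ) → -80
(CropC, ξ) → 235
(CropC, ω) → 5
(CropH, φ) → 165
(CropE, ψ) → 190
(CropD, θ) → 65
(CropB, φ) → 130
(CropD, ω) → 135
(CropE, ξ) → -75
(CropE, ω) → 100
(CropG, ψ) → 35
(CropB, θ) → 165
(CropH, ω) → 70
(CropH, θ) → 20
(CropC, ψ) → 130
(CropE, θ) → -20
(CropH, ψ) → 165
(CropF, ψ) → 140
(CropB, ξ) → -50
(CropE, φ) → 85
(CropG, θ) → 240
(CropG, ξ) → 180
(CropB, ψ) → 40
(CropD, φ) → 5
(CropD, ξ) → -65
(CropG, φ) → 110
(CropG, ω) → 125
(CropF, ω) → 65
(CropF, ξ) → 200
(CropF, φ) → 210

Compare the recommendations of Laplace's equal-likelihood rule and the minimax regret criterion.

laplace → CropG; minimax regret → CropG (agree)

Row averages: CropC=88, CropH=84, CropE=56, CropB=79, CropG=138, CropF=107, CropD=33
Highest average = 138 → CropG.
Column bests: θ=240, φ=210, ψ=190, ω=135, ξ=235.
CropC regrets: 210, 170, 60, 130, 0 → max 210
CropH regrets: 220, 45, 25, 65, 235 → max 235
CropE regrets: 260, 125, 0, 35, 310 → max 310
CropB regrets: 75, 80, 150, 25, 285 → max 285
CropG regrets: 0, 100, 155, 10, 55 → max 155
CropF regrets: 320, 0, 50, 70, 35 → max 320
CropD regrets: 175, 205, 165, 0, 300 → max 300
Smallest max regret = 155 → CropG.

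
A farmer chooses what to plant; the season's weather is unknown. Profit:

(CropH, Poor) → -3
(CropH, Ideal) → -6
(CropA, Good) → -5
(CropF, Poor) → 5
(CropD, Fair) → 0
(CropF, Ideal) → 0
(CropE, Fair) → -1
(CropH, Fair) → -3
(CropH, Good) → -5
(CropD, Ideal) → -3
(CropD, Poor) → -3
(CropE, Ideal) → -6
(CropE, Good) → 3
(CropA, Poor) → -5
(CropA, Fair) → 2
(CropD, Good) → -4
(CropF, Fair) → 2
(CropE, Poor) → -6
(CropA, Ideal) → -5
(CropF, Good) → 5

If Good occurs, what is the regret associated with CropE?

Best payoff under Good is 5.
Regret = 5 − 3 = 2.

2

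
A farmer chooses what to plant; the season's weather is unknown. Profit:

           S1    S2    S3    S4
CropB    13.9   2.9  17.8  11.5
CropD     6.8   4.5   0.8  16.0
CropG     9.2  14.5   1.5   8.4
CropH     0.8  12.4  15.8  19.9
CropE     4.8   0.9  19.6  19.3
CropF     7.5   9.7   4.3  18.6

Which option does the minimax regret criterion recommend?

CropB

Column bests: S1=13.9, S2=14.5, S3=19.6, S4=19.9.
CropB regrets: 0.0, 11.6, 1.8, 8.4 → max 11.6
CropD regrets: 7.1, 10.0, 18.8, 3.9 → max 18.8
CropG regrets: 4.7, 0.0, 18.1, 11.5 → max 18.1
CropH regrets: 13.1, 2.1, 3.8, 0.0 → max 13.1
CropE regrets: 9.1, 13.6, 0.0, 0.6 → max 13.6
CropF regrets: 6.4, 4.8, 15.3, 1.3 → max 15.3
Smallest max regret = 11.6 → CropB.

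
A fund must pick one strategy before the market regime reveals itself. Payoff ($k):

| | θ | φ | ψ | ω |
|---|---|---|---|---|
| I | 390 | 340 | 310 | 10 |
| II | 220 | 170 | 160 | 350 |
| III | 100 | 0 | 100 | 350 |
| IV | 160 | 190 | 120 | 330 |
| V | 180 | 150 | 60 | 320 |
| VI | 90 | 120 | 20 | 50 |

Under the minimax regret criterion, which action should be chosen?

II

Column bests: θ=390, φ=340, ψ=310, ω=350.
I regrets: 0, 0, 0, 340 → max 340
II regrets: 170, 170, 150, 0 → max 170
III regrets: 290, 340, 210, 0 → max 340
IV regrets: 230, 150, 190, 20 → max 230
V regrets: 210, 190, 250, 30 → max 250
VI regrets: 300, 220, 290, 300 → max 300
Smallest max regret = 170 → II.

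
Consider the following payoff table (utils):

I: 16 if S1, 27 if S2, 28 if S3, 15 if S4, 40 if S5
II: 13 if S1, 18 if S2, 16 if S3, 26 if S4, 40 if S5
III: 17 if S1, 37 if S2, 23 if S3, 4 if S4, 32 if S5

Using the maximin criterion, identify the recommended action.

Row minima: I=15, II=13, III=4
Best worst-case = 15 → I.

I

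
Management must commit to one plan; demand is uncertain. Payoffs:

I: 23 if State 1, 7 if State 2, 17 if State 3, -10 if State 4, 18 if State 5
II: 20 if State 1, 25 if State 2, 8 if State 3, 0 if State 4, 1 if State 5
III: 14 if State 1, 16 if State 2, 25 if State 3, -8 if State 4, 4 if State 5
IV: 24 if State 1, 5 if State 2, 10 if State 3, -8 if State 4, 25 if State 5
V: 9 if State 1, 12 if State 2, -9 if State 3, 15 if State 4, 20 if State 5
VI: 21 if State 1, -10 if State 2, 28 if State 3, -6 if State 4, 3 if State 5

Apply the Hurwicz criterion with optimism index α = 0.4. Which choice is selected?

I: 0.4·23 + 0.6·(-10) = 3.2
II: 0.4·25 + 0.6·0 = 10
III: 0.4·25 + 0.6·(-8) = 5.2
IV: 0.4·25 + 0.6·(-8) = 5.2
V: 0.4·20 + 0.6·(-9) = 2.6
VI: 0.4·28 + 0.6·(-10) = 5.2
Highest Hurwicz score = 10 → II.

II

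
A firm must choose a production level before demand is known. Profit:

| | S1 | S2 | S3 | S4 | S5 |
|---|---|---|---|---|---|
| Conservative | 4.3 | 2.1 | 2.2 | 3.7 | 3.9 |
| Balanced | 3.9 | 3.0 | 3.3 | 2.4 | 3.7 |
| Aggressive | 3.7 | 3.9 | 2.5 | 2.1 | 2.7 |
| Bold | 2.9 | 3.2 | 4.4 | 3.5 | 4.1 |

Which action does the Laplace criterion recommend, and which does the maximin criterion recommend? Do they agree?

laplace → Bold; maximin → Bold (agree)

Row averages: Conservative=3.24, Balanced=3.26, Aggressive=2.98, Bold=3.62
Highest average = 3.62 → Bold.
Row minima: Conservative=2.1, Balanced=2.4, Aggressive=2.1, Bold=2.9
Best worst-case = 2.9 → Bold.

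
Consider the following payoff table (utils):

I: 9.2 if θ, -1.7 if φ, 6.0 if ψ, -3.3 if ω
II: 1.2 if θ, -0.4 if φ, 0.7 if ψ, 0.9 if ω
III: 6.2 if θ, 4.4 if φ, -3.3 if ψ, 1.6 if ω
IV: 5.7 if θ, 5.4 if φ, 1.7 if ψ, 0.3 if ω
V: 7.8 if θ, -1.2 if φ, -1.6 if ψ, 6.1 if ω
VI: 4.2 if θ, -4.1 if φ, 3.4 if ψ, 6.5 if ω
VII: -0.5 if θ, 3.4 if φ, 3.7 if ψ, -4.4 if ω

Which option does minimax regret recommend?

Column bests: θ=9.2, φ=5.4, ψ=6.0, ω=6.5.
I regrets: 0.0, 7.1, 0.0, 9.8 → max 9.8
II regrets: 8.0, 5.8, 5.3, 5.6 → max 8.0
III regrets: 3.0, 1.0, 9.3, 4.9 → max 9.3
IV regrets: 3.5, 0.0, 4.3, 6.2 → max 6.2
V regrets: 1.4, 6.6, 7.6, 0.4 → max 7.6
VI regrets: 5.0, 9.5, 2.6, 0.0 → max 9.5
VII regrets: 9.7, 2.0, 2.3, 10.9 → max 10.9
Smallest max regret = 6.2 → IV.

IV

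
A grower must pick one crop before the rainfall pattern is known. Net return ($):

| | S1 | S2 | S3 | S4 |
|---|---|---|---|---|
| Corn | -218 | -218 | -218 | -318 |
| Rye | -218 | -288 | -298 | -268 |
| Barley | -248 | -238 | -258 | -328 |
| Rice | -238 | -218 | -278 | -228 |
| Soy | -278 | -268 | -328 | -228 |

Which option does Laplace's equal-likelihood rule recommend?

Row averages: Corn=-243, Rye=-268, Barley=-268, Rice=-240.5, Soy=-275.5
Highest average = -240.5 → Rice.

Rice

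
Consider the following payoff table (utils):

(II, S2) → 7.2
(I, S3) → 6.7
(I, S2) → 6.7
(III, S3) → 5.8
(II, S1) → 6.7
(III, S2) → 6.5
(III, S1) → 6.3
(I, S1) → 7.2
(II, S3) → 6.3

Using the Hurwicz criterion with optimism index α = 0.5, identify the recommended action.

I

I: 0.5·7.2 + 0.5·6.7 = 6.95
II: 0.5·7.2 + 0.5·6.3 = 6.75
III: 0.5·6.5 + 0.5·5.8 = 6.15
Highest Hurwicz score = 6.95 → I.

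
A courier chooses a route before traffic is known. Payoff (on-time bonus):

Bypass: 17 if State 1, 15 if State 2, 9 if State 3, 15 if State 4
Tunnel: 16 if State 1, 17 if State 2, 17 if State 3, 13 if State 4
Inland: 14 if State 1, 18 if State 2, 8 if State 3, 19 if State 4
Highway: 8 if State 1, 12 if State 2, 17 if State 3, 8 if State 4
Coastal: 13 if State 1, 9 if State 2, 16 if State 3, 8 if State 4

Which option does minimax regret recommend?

Column bests: State 1=17, State 2=18, State 3=17, State 4=19.
Bypass regrets: 0, 3, 8, 4 → max 8
Tunnel regrets: 1, 1, 0, 6 → max 6
Inland regrets: 3, 0, 9, 0 → max 9
Highway regrets: 9, 6, 0, 11 → max 11
Coastal regrets: 4, 9, 1, 11 → max 11
Smallest max regret = 6 → Tunnel.

Tunnel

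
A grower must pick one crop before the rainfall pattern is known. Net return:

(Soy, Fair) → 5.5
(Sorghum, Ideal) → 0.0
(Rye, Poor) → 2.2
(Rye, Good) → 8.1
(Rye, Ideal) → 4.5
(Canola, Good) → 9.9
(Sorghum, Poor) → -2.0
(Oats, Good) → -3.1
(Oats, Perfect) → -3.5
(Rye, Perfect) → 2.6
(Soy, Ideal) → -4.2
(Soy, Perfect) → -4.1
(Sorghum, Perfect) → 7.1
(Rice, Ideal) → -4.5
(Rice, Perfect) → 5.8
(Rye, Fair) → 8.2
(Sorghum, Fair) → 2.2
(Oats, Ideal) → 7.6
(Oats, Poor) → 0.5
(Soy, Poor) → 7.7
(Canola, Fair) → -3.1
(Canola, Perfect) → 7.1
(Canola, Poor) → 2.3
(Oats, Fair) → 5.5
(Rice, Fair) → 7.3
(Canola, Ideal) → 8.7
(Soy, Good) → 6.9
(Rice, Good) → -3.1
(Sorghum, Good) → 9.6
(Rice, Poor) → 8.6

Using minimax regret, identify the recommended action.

Rye

Column bests: Poor=8.6, Fair=8.2, Good=9.9, Ideal=8.7, Perfect=7.1.
Soy regrets: 0.9, 2.7, 3.0, 12.9, 11.2 → max 12.9
Oats regrets: 8.1, 2.7, 13.0, 1.1, 10.6 → max 13.0
Sorghum regrets: 10.6, 6.0, 0.3, 8.7, 0.0 → max 10.6
Rice regrets: 0.0, 0.9, 13.0, 13.2, 1.3 → max 13.2
Rye regrets: 6.4, 0.0, 1.8, 4.2, 4.5 → max 6.4
Canola regrets: 6.3, 11.3, 0.0, 0.0, 0.0 → max 11.3
Smallest max regret = 6.4 → Rye.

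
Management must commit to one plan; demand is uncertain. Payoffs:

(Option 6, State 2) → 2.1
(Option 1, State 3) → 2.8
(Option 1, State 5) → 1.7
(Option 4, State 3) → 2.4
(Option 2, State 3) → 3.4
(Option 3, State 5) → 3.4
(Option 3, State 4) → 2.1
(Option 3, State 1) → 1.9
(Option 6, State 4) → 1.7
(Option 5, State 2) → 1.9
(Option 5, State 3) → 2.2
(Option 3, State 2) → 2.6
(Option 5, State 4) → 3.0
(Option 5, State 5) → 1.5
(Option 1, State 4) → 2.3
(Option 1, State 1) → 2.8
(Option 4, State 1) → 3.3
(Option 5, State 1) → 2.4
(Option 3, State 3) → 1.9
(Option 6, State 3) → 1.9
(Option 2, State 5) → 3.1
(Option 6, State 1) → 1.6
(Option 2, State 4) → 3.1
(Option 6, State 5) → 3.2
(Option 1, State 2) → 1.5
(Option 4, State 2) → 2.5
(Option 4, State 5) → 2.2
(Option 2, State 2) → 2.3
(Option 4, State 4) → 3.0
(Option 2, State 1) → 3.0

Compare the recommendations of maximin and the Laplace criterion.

Row minima: Option 1=1.5, Option 2=2.3, Option 3=1.9, Option 4=2.2, Option 5=1.5, Option 6=1.6
Best worst-case = 2.3 → Option 2.
Row averages: Option 1=2.22, Option 2=2.98, Option 3=2.38, Option 4=2.68, Option 5=2.2, Option 6=2.1
Highest average = 2.98 → Option 2.

maximin → Option 2; laplace → Option 2 (agree)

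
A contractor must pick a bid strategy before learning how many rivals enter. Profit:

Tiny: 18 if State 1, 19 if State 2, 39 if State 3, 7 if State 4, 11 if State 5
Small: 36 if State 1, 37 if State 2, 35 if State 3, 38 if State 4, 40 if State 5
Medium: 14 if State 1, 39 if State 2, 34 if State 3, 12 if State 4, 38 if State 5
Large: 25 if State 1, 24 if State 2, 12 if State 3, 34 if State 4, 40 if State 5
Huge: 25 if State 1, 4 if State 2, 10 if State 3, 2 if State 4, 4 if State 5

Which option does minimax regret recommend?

Column bests: State 1=36, State 2=39, State 3=39, State 4=38, State 5=40.
Tiny regrets: 18, 20, 0, 31, 29 → max 31
Small regrets: 0, 2, 4, 0, 0 → max 4
Medium regrets: 22, 0, 5, 26, 2 → max 26
Large regrets: 11, 15, 27, 4, 0 → max 27
Huge regrets: 11, 35, 29, 36, 36 → max 36
Smallest max regret = 4 → Small.

Small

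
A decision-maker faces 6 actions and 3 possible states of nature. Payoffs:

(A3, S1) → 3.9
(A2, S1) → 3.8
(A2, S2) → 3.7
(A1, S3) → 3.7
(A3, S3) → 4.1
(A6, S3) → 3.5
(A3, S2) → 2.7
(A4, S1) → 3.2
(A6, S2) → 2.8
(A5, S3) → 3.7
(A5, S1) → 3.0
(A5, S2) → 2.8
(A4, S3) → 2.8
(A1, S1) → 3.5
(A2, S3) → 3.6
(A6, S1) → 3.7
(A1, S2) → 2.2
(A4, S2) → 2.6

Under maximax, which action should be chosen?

Row maxima: A1=3.7, A2=3.8, A3=4.1, A4=3.2, A5=3.7, A6=3.7
Best best-case = 4.1 → A3.

A3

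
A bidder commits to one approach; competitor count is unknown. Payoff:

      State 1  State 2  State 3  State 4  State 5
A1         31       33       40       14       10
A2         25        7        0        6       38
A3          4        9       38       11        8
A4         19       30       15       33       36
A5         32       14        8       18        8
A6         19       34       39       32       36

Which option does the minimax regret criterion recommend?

Column bests: State 1=32, State 2=34, State 3=40, State 4=33, State 5=38.
A1 regrets: 1, 1, 0, 19, 28 → max 28
A2 regrets: 7, 27, 40, 27, 0 → max 40
A3 regrets: 28, 25, 2, 22, 30 → max 30
A4 regrets: 13, 4, 25, 0, 2 → max 25
A5 regrets: 0, 20, 32, 15, 30 → max 32
A6 regrets: 13, 0, 1, 1, 2 → max 13
Smallest max regret = 13 → A6.

A6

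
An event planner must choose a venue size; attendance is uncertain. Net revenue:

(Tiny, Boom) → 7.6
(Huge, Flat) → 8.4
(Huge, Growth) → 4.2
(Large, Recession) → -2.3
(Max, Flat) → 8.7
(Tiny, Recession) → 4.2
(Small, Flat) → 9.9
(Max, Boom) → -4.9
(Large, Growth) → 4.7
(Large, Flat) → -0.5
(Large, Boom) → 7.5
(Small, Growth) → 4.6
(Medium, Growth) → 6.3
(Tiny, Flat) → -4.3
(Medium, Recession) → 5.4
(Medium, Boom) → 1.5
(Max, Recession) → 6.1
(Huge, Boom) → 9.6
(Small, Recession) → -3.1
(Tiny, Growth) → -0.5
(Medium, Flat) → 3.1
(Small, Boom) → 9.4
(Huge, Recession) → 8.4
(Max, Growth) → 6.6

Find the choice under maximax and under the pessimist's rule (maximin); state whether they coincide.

maximax → Small; maximin → Huge (disagree)

Row maxima: Tiny=7.6, Small=9.9, Medium=6.3, Large=7.5, Huge=9.6, Max=8.7
Best best-case = 9.9 → Small.
Row minima: Tiny=-4.3, Small=-3.1, Medium=1.5, Large=-2.3, Huge=4.2, Max=-4.9
Best worst-case = 4.2 → Huge.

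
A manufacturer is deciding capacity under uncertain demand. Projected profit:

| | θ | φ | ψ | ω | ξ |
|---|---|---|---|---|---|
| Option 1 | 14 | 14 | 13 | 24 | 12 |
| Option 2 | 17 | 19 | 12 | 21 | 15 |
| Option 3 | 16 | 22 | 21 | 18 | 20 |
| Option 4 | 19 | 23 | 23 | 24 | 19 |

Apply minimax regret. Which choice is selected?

Column bests: θ=19, φ=23, ψ=23, ω=24, ξ=20.
Option 1 regrets: 5, 9, 10, 0, 8 → max 10
Option 2 regrets: 2, 4, 11, 3, 5 → max 11
Option 3 regrets: 3, 1, 2, 6, 0 → max 6
Option 4 regrets: 0, 0, 0, 0, 1 → max 1
Smallest max regret = 1 → Option 4.

Option 4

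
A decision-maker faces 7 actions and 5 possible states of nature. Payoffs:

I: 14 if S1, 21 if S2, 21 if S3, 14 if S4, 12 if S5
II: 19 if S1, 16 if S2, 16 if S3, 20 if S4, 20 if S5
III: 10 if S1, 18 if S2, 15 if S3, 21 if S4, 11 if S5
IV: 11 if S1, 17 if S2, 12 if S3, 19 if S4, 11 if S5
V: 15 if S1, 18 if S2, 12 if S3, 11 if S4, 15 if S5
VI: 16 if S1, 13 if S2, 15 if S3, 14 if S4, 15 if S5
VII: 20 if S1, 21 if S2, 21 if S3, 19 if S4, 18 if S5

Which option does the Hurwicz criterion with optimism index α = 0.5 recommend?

I: 0.5·21 + 0.5·12 = 16.5
II: 0.5·20 + 0.5·16 = 18
III: 0.5·21 + 0.5·10 = 15.5
IV: 0.5·19 + 0.5·11 = 15
V: 0.5·18 + 0.5·11 = 14.5
VI: 0.5·16 + 0.5·13 = 14.5
VII: 0.5·21 + 0.5·18 = 19.5
Highest Hurwicz score = 19.5 → VII.

VII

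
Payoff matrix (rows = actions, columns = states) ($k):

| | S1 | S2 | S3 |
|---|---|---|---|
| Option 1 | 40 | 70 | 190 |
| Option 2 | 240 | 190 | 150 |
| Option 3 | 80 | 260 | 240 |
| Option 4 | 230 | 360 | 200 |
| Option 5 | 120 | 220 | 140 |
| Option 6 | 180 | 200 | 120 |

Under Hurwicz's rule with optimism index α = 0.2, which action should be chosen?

Option 1: 0.2·190 + 0.8·40 = 70
Option 2: 0.2·240 + 0.8·150 = 168
Option 3: 0.2·260 + 0.8·80 = 116
Option 4: 0.2·360 + 0.8·200 = 232
Option 5: 0.2·220 + 0.8·120 = 140
Option 6: 0.2·200 + 0.8·120 = 136
Highest Hurwicz score = 232 → Option 4.

Option 4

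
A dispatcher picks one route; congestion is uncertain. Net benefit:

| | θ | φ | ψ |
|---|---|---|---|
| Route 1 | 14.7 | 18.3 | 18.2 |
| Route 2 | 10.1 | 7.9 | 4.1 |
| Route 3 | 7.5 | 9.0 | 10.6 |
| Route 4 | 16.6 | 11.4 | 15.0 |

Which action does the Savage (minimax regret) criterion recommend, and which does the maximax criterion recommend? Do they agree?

minimax regret → Route 1; maximax → Route 1 (agree)

Column bests: θ=16.6, φ=18.3, ψ=18.2.
Route 1 regrets: 1.9, 0.0, 0.0 → max 1.9
Route 2 regrets: 6.5, 10.4, 14.1 → max 14.1
Route 3 regrets: 9.1, 9.3, 7.6 → max 9.3
Route 4 regrets: 0.0, 6.9, 3.2 → max 6.9
Smallest max regret = 1.9 → Route 1.
Row maxima: Route 1=18.3, Route 2=10.1, Route 3=10.6, Route 4=16.6
Best best-case = 18.3 → Route 1.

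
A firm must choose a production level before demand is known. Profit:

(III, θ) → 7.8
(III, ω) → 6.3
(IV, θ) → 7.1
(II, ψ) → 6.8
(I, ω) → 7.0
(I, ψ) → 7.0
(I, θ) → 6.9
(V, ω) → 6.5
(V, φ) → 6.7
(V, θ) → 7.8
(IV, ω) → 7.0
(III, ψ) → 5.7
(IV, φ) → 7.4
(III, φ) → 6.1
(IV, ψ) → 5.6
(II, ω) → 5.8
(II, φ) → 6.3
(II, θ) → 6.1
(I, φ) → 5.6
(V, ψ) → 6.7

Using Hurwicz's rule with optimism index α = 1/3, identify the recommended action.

V

I: 1/3·7.0 + 2/3·5.6 = 91/15
II: 1/3·6.8 + 2/3·5.8 = 92/15
III: 1/3·7.8 + 2/3·5.7 = 6.4
IV: 1/3·7.4 + 2/3·5.6 = 6.2
V: 1/3·7.8 + 2/3·6.5 = 104/15
Highest Hurwicz score = 104/15 → V.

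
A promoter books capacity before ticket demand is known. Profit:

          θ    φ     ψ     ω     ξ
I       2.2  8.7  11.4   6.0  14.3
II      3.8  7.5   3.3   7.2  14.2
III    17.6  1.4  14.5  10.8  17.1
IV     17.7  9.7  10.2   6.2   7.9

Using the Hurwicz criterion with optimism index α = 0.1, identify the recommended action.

IV

I: 0.1·14.3 + 0.9·2.2 = 3.41
II: 0.1·14.2 + 0.9·3.3 = 4.39
III: 0.1·17.6 + 0.9·1.4 = 3.02
IV: 0.1·17.7 + 0.9·6.2 = 7.35
Highest Hurwicz score = 7.35 → IV.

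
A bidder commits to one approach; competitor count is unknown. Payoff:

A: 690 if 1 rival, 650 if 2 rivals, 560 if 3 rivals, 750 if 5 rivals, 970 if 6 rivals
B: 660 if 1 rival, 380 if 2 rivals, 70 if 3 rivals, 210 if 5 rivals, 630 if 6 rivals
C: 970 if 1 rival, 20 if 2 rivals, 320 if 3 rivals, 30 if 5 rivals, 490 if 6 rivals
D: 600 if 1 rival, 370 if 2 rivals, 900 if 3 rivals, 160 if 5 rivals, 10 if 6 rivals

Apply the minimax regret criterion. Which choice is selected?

Column bests: 1 rival=970, 2 rivals=650, 3 rivals=900, 5 rivals=750, 6 rivals=970.
A regrets: 280, 0, 340, 0, 0 → max 340
B regrets: 310, 270, 830, 540, 340 → max 830
C regrets: 0, 630, 580, 720, 480 → max 720
D regrets: 370, 280, 0, 590, 960 → max 960
Smallest max regret = 340 → A.

A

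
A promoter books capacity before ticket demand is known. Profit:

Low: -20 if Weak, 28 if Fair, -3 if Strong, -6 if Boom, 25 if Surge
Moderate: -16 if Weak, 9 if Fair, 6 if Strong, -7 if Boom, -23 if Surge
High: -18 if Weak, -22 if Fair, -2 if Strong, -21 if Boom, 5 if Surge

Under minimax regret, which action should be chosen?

Column bests: Weak=-16, Fair=28, Strong=6, Boom=-6, Surge=25.
Low regrets: 4, 0, 9, 0, 0 → max 9
Moderate regrets: 0, 19, 0, 1, 48 → max 48
High regrets: 2, 50, 8, 15, 20 → max 50
Smallest max regret = 9 → Low.

Low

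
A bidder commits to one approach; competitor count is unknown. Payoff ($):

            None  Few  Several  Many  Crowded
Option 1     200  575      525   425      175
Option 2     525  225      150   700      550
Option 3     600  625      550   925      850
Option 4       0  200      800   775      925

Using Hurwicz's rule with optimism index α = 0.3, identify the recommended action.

Option 1: 0.3·575 + 0.7·175 = 295
Option 2: 0.3·700 + 0.7·150 = 315
Option 3: 0.3·925 + 0.7·550 = 662.5
Option 4: 0.3·925 + 0.7·0 = 277.5
Highest Hurwicz score = 662.5 → Option 3.

Option 3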